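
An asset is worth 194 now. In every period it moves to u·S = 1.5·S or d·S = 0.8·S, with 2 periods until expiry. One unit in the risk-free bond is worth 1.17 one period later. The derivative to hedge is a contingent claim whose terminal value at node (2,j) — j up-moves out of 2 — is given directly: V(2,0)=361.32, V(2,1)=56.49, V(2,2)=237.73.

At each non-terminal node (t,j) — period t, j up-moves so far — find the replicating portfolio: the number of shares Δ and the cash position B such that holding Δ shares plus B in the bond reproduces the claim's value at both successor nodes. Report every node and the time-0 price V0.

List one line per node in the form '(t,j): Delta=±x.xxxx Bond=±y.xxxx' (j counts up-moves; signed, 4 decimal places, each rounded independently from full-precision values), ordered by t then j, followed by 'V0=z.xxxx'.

(0,0): Delta=-0.3015 Bond=186.2421
(1,0): Delta=-2.8059 Bond=606.5788
(1,1): Delta=0.8897 Bond=-128.7534
V0=127.7472

No-arbitrage ⇒ martingale measure with p* = (R−d)/(u−d) = 0.5286.
Terminal values V(2,·): V(2,0)=361.3200, V(2,1)=56.4900, V(2,2)=237.7300
  t=1,j=0: stock 155.2000 → up 232.8000 (V=56.4900), down 124.1600 (V=361.3200). Price 171.1073; hedge Δ=-2.8059, bond B=606.5788.
  t=1,j=1: stock 291.0000 → up 436.5000 (V=237.7300), down 232.8000 (V=56.4900). Price 130.1609; hedge Δ=0.8897, bond B=-128.7534.
  t=0,j=0: stock 194.0000 → up 291.0000 (V=130.1609), down 155.2000 (V=171.1073). Price 127.7472; hedge Δ=-0.3015, bond B=186.2421.
Self-financing check: at every node Δ·S+B equals the discounted successor values.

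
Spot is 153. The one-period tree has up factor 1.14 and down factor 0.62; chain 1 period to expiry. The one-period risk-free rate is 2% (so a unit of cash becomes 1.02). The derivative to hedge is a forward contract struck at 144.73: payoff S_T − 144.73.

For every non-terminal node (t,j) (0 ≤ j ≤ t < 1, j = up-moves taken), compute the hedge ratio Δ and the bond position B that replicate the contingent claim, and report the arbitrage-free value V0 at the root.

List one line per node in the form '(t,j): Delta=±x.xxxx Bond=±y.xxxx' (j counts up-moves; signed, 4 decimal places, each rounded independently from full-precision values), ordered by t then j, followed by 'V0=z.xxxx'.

Since d<R<u, set p* = (R−d)/(u−d) = 0.7692; price each node as the discounted p*-expectation of its children.
Terminal payoffs: V(1,0)=-49.8700, V(1,1)=29.6900
Node (0,0) S=153.0000: V=(p*·29.6900+(1−p*)·-49.8700)/1.02=11.1078; Δ=(29.6900−-49.8700)/(174.4200−94.8600)=1.0000; B=V−Δ·S=-141.8922
Each (Δ,B) replicates both successor values, so the strategy is self-financing and V0 is arbitrage-free.

(0,0): Delta=1.0000 Bond=-141.8922
V0=11.1078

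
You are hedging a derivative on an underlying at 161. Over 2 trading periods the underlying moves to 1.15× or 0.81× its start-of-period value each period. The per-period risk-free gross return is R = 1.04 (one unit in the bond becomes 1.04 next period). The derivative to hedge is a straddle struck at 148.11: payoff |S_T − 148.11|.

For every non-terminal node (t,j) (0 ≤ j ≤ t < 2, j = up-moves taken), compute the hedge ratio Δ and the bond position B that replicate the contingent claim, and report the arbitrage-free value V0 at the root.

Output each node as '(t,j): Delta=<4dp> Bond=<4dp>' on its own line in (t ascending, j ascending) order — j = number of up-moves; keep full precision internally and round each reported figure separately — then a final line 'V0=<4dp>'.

Risk-neutral probability p* = (R−d)/(u−d) = (1.04−0.81)/(1.15−0.81) = 0.6765.
At expiry t=2: V(2,0)=42.4779, V(2,1)=1.8615, V(2,2)=64.8125
(1,0): S=130.4100. Δ = (V_up−V_dn)/(S_up−S_dn) = (1.8615−42.4779)/(149.9715−105.6321) = -0.9160. V = [p*·1.8615 + (1−p*)·42.4779]/1.04 = 14.4251. B = V − Δ·S = 133.8851.
(1,1): S=185.1500. Δ = (V_up−V_dn)/(S_up−S_dn) = (64.8125−1.8615)/(212.9225−149.9715) = 1.0000. V = [p*·64.8125 + (1−p*)·1.8615]/1.04 = 42.7365. B = V − Δ·S = -142.4135.
(0,0): S=161.0000. Δ = (V_up−V_dn)/(S_up−S_dn) = (42.7365−14.4251)/(185.1500−130.4100) = 0.5172. V = [p*·42.7365 + (1−p*)·14.4251]/1.04 = 32.2855. B = V − Δ·S = -50.9834.
Check: Δ(0,0)·S0 + B(0,0) = 32.2855 = V0.

(0,0): Delta=0.5172 Bond=-50.9834
(1,0): Delta=-0.9160 Bond=133.8851
(1,1): Delta=1.0000 Bond=-142.4135
V0=32.2855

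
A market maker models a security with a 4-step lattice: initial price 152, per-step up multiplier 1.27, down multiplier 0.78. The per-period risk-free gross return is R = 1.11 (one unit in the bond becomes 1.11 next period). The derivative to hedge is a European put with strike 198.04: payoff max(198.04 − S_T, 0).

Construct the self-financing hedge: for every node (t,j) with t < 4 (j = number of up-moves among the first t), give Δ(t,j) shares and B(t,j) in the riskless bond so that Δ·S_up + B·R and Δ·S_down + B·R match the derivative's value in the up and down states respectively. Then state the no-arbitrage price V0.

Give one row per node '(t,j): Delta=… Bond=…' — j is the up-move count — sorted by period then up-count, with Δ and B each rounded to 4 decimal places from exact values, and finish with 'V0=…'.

Risk-neutral probability p* = (R−d)/(u−d) = (1.11−0.78)/(1.27−0.78) = 0.6735.
Terminal payoffs: V(4,0)=141.7771, V(4,1)=106.4325, V(4,2)=48.8842, V(4,3)=0.0000, V(4,4)=0.0000
Node (3,0) S=72.1319: V=(p*·106.4325+(1−p*)·141.7771)/1.11=106.2825; Δ=(106.4325−141.7771)/(91.6075−56.2629)=-1.0000; B=V−Δ·S=178.4144
Node (3,1) S=117.4455: V=(p*·48.8842+(1−p*)·106.4325)/1.11=60.9689; Δ=(48.8842−106.4325)/(149.1558−91.6075)=-1.0000; B=V−Δ·S=178.4144
Node (3,2) S=191.2254: V=(p*·0.0000+(1−p*)·48.8842)/1.11=14.3803; Δ=(0.0000−48.8842)/(242.8563−149.1558)=-0.5217; B=V−Δ·S=114.1440
Node (3,3) S=311.3542: V=(p*·0.0000+(1−p*)·0.0000)/1.11=0.0000; Δ=(0.0000−0.0000)/(395.4199−242.8563)=0.0000; B=V−Δ·S=0.0000
Node (2,0) S=92.4768: V=(p*·60.9689+(1−p*)·106.2825)/1.11=68.2569; Δ=(60.9689−106.2825)/(117.4455−72.1319)=-1.0000; B=V−Δ·S=160.7337
Node (2,1) S=150.5712: V=(p*·14.3803+(1−p*)·60.9689)/1.11=26.6603; Δ=(14.3803−60.9689)/(191.2254−117.4455)=-0.6315; B=V−Δ·S=121.7389
Node (2,2) S=245.1608: V=(p*·0.0000+(1−p*)·14.3803)/1.11=4.2303; Δ=(0.0000−14.3803)/(311.3542−191.2254)=-0.1197; B=V−Δ·S=33.5779
Node (1,0) S=118.5600: V=(p*·26.6603+(1−p*)·68.2569)/1.11=36.2548; Δ=(26.6603−68.2569)/(150.5712−92.4768)=-0.7160; B=V−Δ·S=121.1459
Node (1,1) S=193.0400: V=(p*·4.2303+(1−p*)·26.6603)/1.11=10.4093; Δ=(4.2303−26.6603)/(245.1608−150.5712)=-0.2371; B=V−Δ·S=56.1849
Node (0,0) S=152.0000: V=(p*·10.4093+(1−p*)·36.2548)/1.11=16.9808; Δ=(10.4093−36.2548)/(193.0400−118.5600)=-0.3470; B=V−Δ·S=69.7267
Check: Δ(0,0)·S0 + B(0,0) = 16.9808 = V0.

(0,0): Delta=-0.3470 Bond=69.7267
(1,0): Delta=-0.7160 Bond=121.1459
(1,1): Delta=-0.2371 Bond=56.1849
(2,0): Delta=-1.0000 Bond=160.7337
(2,1): Delta=-0.6315 Bond=121.7389
(2,2): Delta=-0.1197 Bond=33.5779
(3,0): Delta=-1.0000 Bond=178.4144
(3,1): Delta=-1.0000 Bond=178.4144
(3,2): Delta=-0.5217 Bond=114.1440
(3,3): Delta=0.0000 Bond=0.0000
V0=16.9808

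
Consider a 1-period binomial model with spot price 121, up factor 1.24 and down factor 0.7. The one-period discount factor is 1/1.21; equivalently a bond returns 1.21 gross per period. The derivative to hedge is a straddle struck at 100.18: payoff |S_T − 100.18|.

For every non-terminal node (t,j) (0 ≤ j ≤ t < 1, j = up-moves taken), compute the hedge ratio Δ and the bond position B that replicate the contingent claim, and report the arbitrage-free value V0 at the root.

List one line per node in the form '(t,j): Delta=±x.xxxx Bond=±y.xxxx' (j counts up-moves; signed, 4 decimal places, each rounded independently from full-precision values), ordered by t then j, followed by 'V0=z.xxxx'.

Risk-neutral probability p* = (R−d)/(u−d) = (1.21−0.7)/(1.24−0.7) = 0.9444.
At expiry t=1: V(1,0)=15.4800, V(1,1)=49.8600
  t=0,j=0: stock 121.0000 → up 150.0400 (V=49.8600), down 84.7000 (V=15.4800). Price 39.6281; hedge Δ=0.5262, bond B=-24.0386.
Check: Δ(0,0)·S0 + B(0,0) = 39.6281 = V0.

(0,0): Delta=0.5262 Bond=-24.0386
V0=39.6281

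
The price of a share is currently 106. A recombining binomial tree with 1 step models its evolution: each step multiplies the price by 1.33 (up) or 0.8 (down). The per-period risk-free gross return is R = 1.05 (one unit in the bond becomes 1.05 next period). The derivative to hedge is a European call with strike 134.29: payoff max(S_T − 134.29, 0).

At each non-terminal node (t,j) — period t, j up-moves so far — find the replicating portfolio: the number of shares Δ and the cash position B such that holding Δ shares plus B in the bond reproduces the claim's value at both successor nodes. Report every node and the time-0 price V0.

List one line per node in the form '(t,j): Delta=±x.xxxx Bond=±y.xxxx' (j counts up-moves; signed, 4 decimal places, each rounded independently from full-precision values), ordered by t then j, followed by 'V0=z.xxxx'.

(0,0): Delta=0.1191 Bond=-9.6173
V0=3.0054

Under the risk-neutral measure, an up-move has probability p* = (R−d)/(u−d) = 0.4717 and values discount at R = 1.05.
At expiry t=1: V(1,0)=0.0000, V(1,1)=6.6900
Node (0,0) S=106.0000: V=(p*·6.6900+(1−p*)·0.0000)/1.05=3.0054; Δ=(6.6900−0.0000)/(140.9800−84.8000)=0.1191; B=V−Δ·S=-9.6173
Self-financing check: at every node Δ·S+B equals the discounted successor values.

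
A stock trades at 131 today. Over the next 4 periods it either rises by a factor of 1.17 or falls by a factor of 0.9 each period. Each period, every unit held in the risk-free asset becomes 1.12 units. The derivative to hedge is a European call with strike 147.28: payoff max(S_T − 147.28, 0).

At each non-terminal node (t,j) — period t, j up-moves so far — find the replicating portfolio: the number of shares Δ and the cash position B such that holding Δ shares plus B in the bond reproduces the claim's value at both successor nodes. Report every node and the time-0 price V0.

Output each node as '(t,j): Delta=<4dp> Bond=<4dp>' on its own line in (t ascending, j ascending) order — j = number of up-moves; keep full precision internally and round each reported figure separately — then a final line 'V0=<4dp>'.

The replicating-portfolio and risk-neutral prices coincide; use p* = (1.12−0.9)/(1.17−0.9) = 0.8148 for the latter.
Terminal values V(4,·): V(4,0)=0.0000, V(4,1)=0.0000, V(4,2)=0.0000, V(4,3)=41.5502, V(4,4)=98.1992
(3,0): S=95.4990. Δ = (V_up−V_dn)/(S_up−S_dn) = (0.0000−0.0000)/(111.7338−85.9491) = 0.0000. V = [p*·0.0000 + (1−p*)·0.0000]/1.12 = 0.0000. B = V − Δ·S = 0.0000.
(3,1): S=124.1487. Δ = (V_up−V_dn)/(S_up−S_dn) = (0.0000−0.0000)/(145.2540−111.7338) = 0.0000. V = [p*·0.0000 + (1−p*)·0.0000]/1.12 = 0.0000. B = V − Δ·S = 0.0000.
(3,2): S=161.3933. Δ = (V_up−V_dn)/(S_up−S_dn) = (41.5502−0.0000)/(188.8302−145.2540) = 0.9535. V = [p*·41.5502 + (1−p*)·0.0000]/1.12 = 30.2283. B = V − Δ·S = -123.6612.
(3,3): S=209.8113. Δ = (V_up−V_dn)/(S_up−S_dn) = (98.1992−41.5502)/(245.4792−188.8302) = 1.0000. V = [p*·98.1992 + (1−p*)·41.5502]/1.12 = 78.3113. B = V − Δ·S = -131.5000.
(2,0): S=106.1100. Δ = (V_up−V_dn)/(S_up−S_dn) = (0.0000−0.0000)/(124.1487−95.4990) = 0.0000. V = [p*·0.0000 + (1−p*)·0.0000]/1.12 = 0.0000. B = V − Δ·S = 0.0000.
(2,1): S=137.9430. Δ = (V_up−V_dn)/(S_up−S_dn) = (30.2283−0.0000)/(161.3933−124.1487) = 0.8116. V = [p*·30.2283 + (1−p*)·0.0000]/1.12 = 21.9915. B = V − Δ·S = -89.9652.
(2,2): S=179.3259. Δ = (V_up−V_dn)/(S_up−S_dn) = (78.3113−30.2283)/(209.8113−161.3933) = 0.9931. V = [p*·78.3113 + (1−p*)·30.2283]/1.12 = 61.9706. B = V − Δ·S = -116.1146.
(1,0): S=117.9000. Δ = (V_up−V_dn)/(S_up−S_dn) = (21.9915−0.0000)/(137.9430−106.1100) = 0.6908. V = [p*·21.9915 + (1−p*)·0.0000]/1.12 = 15.9991. B = V − Δ·S = -65.4509.
(1,1): S=153.2700. Δ = (V_up−V_dn)/(S_up−S_dn) = (61.9706−21.9915)/(179.3259−137.9430) = 0.9661. V = [p*·61.9706 + (1−p*)·21.9915]/1.12 = 48.7206. B = V − Δ·S = -99.3501.
(0,0): S=131.0000. Δ = (V_up−V_dn)/(S_up−S_dn) = (48.7206−15.9991)/(153.2700−117.9000) = 0.9251. V = [p*·48.7206 + (1−p*)·15.9991]/1.12 = 38.0902. B = V − Δ·S = -83.1004.
Each (Δ,B) replicates both successor values, so the strategy is self-financing and V0 is arbitrage-free.

(0,0): Delta=0.9251 Bond=-83.1004
(1,0): Delta=0.6908 Bond=-65.4509
(1,1): Delta=0.9661 Bond=-99.3501
(2,0): Delta=0.0000 Bond=0.0000
(2,1): Delta=0.8116 Bond=-89.9652
(2,2): Delta=0.9931 Bond=-116.1146
(3,0): Delta=0.0000 Bond=0.0000
(3,1): Delta=0.0000 Bond=0.0000
(3,2): Delta=0.9535 Bond=-123.6612
(3,3): Delta=1.0000 Bond=-131.5000
V0=38.0902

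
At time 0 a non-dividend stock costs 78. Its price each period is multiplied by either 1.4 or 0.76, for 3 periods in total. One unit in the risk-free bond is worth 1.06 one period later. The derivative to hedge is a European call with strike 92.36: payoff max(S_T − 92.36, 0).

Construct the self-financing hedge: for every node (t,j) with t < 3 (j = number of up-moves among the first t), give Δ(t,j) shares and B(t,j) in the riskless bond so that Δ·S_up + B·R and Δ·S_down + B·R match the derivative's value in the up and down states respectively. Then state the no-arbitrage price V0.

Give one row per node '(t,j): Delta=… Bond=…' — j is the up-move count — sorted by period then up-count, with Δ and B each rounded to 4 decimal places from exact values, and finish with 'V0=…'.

(0,0): Delta=0.5949 Bond=-28.8720
(1,0): Delta=0.2777 Bond=-11.8050
(1,1): Delta=0.7900 Bond=-51.9103
(2,0): Delta=0.0000 Bond=0.0000
(2,1): Delta=0.4486 Bond=-26.6950
(2,2): Delta=1.0000 Bond=-87.1321
V0=17.5282

Since d<R<u, set p* = (R−d)/(u−d) = 0.4688; price each node as the discounted p*-expectation of its children.
Terminal payoffs: V(3,0)=0.0000, V(3,1)=0.0000, V(3,2)=23.8288, V(3,3)=121.6720
(2,0): S=45.0528. Δ = (V_up−V_dn)/(S_up−S_dn) = (0.0000−0.0000)/(63.0739−34.2401) = 0.0000. V = [p*·0.0000 + (1−p*)·0.0000]/1.06 = 0.0000. B = V − Δ·S = 0.0000.
(2,1): S=82.9920. Δ = (V_up−V_dn)/(S_up−S_dn) = (23.8288−0.0000)/(116.1888−63.0739) = 0.4486. V = [p*·23.8288 + (1−p*)·0.0000]/1.06 = 10.5375. B = V − Δ·S = -26.6950.
(2,2): S=152.8800. Δ = (V_up−V_dn)/(S_up−S_dn) = (121.6720−23.8288)/(214.0320−116.1888) = 1.0000. V = [p*·121.6720 + (1−p*)·23.8288]/1.06 = 65.7479. B = V − Δ·S = -87.1321.
(1,0): S=59.2800. Δ = (V_up−V_dn)/(S_up−S_dn) = (10.5375−0.0000)/(82.9920−45.0528) = 0.2777. V = [p*·10.5375 + (1−p*)·0.0000]/1.06 = 4.6599. B = V − Δ·S = -11.8050.
(1,1): S=109.2000. Δ = (V_up−V_dn)/(S_up−S_dn) = (65.7479−10.5375)/(152.8800−82.9920) = 0.7900. V = [p*·65.7479 + (1−p*)·10.5375]/1.06 = 34.3560. B = V − Δ·S = -51.9103.
(0,0): S=78.0000. Δ = (V_up−V_dn)/(S_up−S_dn) = (34.3560−4.6599)/(109.2000−59.2800) = 0.5949. V = [p*·34.3560 + (1−p*)·4.6599]/1.06 = 17.5282. B = V − Δ·S = -28.8720.
Self-financing check: at every node Δ·S+B equals the discounted successor values.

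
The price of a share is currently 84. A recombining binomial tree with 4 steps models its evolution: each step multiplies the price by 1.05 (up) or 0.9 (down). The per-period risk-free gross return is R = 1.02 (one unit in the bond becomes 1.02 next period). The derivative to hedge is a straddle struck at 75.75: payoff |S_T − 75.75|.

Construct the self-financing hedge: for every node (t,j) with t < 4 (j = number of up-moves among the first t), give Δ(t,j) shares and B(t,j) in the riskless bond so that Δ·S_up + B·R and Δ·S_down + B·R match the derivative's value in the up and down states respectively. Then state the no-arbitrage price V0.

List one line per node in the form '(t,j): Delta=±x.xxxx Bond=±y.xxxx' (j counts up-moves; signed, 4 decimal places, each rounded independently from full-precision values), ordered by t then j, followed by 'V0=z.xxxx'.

Since d<R<u, set p* = (R−d)/(u−d) = 0.8000; price each node as the discounted p*-expectation of its children.
Terminal payoffs: V(4,0)=20.6376, V(4,1)=11.4522, V(4,2)=0.7359, V(4,3)=11.7665, V(4,4)=26.3525
Node (3,0) S=61.2360: V=(p*·11.4522+(1−p*)·20.6376)/1.02=13.0287; Δ=(11.4522−20.6376)/(64.2978−55.1124)=-1.0000; B=V−Δ·S=74.2647
Node (3,1) S=71.4420: V=(p*·0.7359+(1−p*)·11.4522)/1.02=2.8227; Δ=(0.7359−11.4522)/(75.0141−64.2978)=-1.0000; B=V−Δ·S=74.2647
Node (3,2) S=83.3490: V=(p*·11.7665+(1−p*)·0.7359)/1.02=9.3729; Δ=(11.7665−0.7359)/(87.5165−75.0141)=0.8823; B=V−Δ·S=-64.1641
Node (3,3) S=97.2405: V=(p*·26.3525+(1−p*)·11.7665)/1.02=22.9758; Δ=(26.3525−11.7665)/(102.1025−87.5165)=1.0000; B=V−Δ·S=-74.2647
Node (2,0) S=68.0400: V=(p*·2.8227+(1−p*)·13.0287)/1.02=4.7685; Δ=(2.8227−13.0287)/(71.4420−61.2360)=-1.0000; B=V−Δ·S=72.8085
Node (2,1) S=79.3800: V=(p*·9.3729+(1−p*)·2.8227)/1.02=7.9048; Δ=(9.3729−2.8227)/(83.3490−71.4420)=0.5501; B=V−Δ·S=-35.7631
Node (2,2) S=92.6100: V=(p*·22.9758+(1−p*)·9.3729)/1.02=19.8581; Δ=(22.9758−9.3729)/(97.2405−83.3490)=0.9792; B=V−Δ·S=-70.8280
Node (1,0) S=75.6000: V=(p*·7.9048+(1−p*)·4.7685)/1.02=7.1348; Δ=(7.9048−4.7685)/(79.3800−68.0400)=0.2766; B=V−Δ·S=-13.7733
Node (1,1) S=88.2000: V=(p*·19.8581+(1−p*)·7.9048)/1.02=17.1249; Δ=(19.8581−7.9048)/(92.6100−79.3800)=0.9035; B=V−Δ·S=-62.5638
Node (0,0) S=84.0000: V=(p*·17.1249+(1−p*)·7.1348)/1.02=14.8303; Δ=(17.1249−7.1348)/(88.2000−75.6000)=0.7929; B=V−Δ·S=-51.7703
Root portfolio cost Δ·84+B reproduces V0=14.8303.

(0,0): Delta=0.7929 Bond=-51.7703
(1,0): Delta=0.2766 Bond=-13.7733
(1,1): Delta=0.9035 Bond=-62.5638
(2,0): Delta=-1.0000 Bond=72.8085
(2,1): Delta=0.5501 Bond=-35.7631
(2,2): Delta=0.9792 Bond=-70.8280
(3,0): Delta=-1.0000 Bond=74.2647
(3,1): Delta=-1.0000 Bond=74.2647
(3,2): Delta=0.8823 Bond=-64.1641
(3,3): Delta=1.0000 Bond=-74.2647
V0=14.8303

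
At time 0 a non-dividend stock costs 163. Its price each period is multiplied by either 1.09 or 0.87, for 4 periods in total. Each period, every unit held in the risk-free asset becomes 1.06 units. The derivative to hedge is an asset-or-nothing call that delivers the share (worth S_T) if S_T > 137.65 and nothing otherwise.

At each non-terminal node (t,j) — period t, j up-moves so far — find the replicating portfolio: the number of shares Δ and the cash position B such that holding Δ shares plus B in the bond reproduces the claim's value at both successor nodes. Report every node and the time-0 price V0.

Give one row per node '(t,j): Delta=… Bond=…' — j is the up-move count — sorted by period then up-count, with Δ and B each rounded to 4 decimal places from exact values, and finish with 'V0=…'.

(0,0): Delta=1.1306 Bond=-22.1208
(1,0): Delta=1.7736 Bond=-114.6351
(1,1): Delta=1.0495 Bond=-9.0501
(2,0): Delta=4.4000 Bond=-445.5484
(2,1): Delta=1.4426 Bond=-70.3497
(2,2): Delta=1.0000 Bond=0.0000
(3,0): Delta=0.0000 Bond=0.0000
(3,1): Delta=4.9545 Bond=-546.8520
(3,2): Delta=1.0000 Bond=0.0000
(3,3): Delta=1.0000 Bond=0.0000
V0=162.1627

The replicating-portfolio and risk-neutral prices coincide; use p* = (1.06−0.87)/(1.09−0.87) = 0.8636 for the latter.
At expiry t=4: V(4,0)=0.0000, V(4,1)=0.0000, V(4,2)=146.5815, V(4,3)=183.6481, V(4,4)=230.0878
Node (3,0) S=107.3360: V=(p*·0.0000+(1−p*)·0.0000)/1.06=0.0000; Δ=(0.0000−0.0000)/(116.9962−93.3823)=0.0000; B=V−Δ·S=0.0000
Node (3,1) S=134.4784: V=(p*·146.5815+(1−p*)·0.0000)/1.06=119.4275; Δ=(146.5815−0.0000)/(146.5815−116.9962)=4.9545; B=V−Δ·S=-546.8520
Node (3,2) S=168.4845: V=(p*·183.6481+(1−p*)·146.5815)/1.06=168.4845; Δ=(183.6481−146.5815)/(183.6481−146.5815)=1.0000; B=V−Δ·S=0.0000
Node (3,3) S=211.0897: V=(p*·230.0878+(1−p*)·183.6481)/1.06=211.0897; Δ=(230.0878−183.6481)/(230.0878−183.6481)=1.0000; B=V−Δ·S=0.0000
Node (2,0) S=123.3747: V=(p*·119.4275+(1−p*)·0.0000)/1.06=97.3037; Δ=(119.4275−0.0000)/(134.4784−107.3360)=4.4000; B=V−Δ·S=-445.5484
Node (2,1) S=154.5729: V=(p*·168.4845+(1−p*)·119.4275)/1.06=152.6367; Δ=(168.4845−119.4275)/(168.4845−134.4784)=1.4426; B=V−Δ·S=-70.3497
Node (2,2) S=193.6603: V=(p*·211.0897+(1−p*)·168.4845)/1.06=193.6603; Δ=(211.0897−168.4845)/(211.0897−168.4845)=1.0000; B=V−Δ·S=0.0000
Node (1,0) S=141.8100: V=(p*·152.6367+(1−p*)·97.3037)/1.06=136.8785; Δ=(152.6367−97.3037)/(154.5729−123.3747)=1.7736; B=V−Δ·S=-114.6351
Node (1,1) S=177.6700: V=(p*·193.6603+(1−p*)·152.6367)/1.06=177.4209; Δ=(193.6603−152.6367)/(193.6603−154.5729)=1.0495; B=V−Δ·S=-9.0501
Node (0,0) S=163.0000: V=(p*·177.4209+(1−p*)·136.8785)/1.06=162.1627; Δ=(177.4209−136.8785)/(177.6700−141.8100)=1.1306; B=V−Δ·S=-22.1208
The time-0 hedge costs 162.1627, which is the no-arbitrage price.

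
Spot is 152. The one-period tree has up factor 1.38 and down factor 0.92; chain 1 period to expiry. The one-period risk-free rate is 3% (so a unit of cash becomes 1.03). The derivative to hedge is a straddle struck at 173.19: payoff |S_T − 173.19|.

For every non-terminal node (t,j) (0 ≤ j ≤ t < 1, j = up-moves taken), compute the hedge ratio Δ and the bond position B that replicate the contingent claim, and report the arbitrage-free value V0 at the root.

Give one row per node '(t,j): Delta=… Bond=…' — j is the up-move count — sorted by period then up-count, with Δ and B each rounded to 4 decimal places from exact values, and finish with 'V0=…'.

The replicating-portfolio and risk-neutral prices coincide; use p* = (1.03−0.92)/(1.38−0.92) = 0.2391 for the latter.
Terminal values V(1,·): V(1,0)=33.3500, V(1,1)=36.5700
(0,0): S=152.0000. Δ = (V_up−V_dn)/(S_up−S_dn) = (36.5700−33.3500)/(209.7600−139.8400) = 0.0461. V = [p*·36.5700 + (1−p*)·33.3500]/1.03 = 33.1262. B = V − Δ·S = 26.1262.
Root portfolio cost Δ·152+B reproduces V0=33.1262.

(0,0): Delta=0.0461 Bond=26.1262
V0=33.1262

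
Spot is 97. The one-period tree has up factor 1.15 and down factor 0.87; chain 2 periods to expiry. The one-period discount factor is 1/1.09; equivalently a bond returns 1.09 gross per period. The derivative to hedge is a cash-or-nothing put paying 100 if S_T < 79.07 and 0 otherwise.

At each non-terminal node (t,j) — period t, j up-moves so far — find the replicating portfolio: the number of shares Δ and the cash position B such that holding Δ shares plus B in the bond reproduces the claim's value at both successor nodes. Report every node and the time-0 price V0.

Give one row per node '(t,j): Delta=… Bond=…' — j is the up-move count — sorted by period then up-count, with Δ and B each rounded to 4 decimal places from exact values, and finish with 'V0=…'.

(0,0): Delta=-0.7238 Bond=74.0764
(1,0): Delta=-4.2321 Bond=376.8021
(1,1): Delta=0.0000 Bond=0.0000
V0=3.8649

Risk-neutral probability p* = (R−d)/(u−d) = (1.09−0.87)/(1.15−0.87) = 0.7857.
Payoff layer (t=2): V(2,0)=100.0000, V(2,1)=0.0000, V(2,2)=0.0000
  t=1,j=0: stock 84.3900 → up 97.0485 (V=0.0000), down 73.4193 (V=100.0000). Price 19.6592; hedge Δ=-4.2321, bond B=376.8021.
  t=1,j=1: stock 111.5500 → up 128.2825 (V=0.0000), down 97.0485 (V=0.0000). Price 0.0000; hedge Δ=0.0000, bond B=0.0000.
  t=0,j=0: stock 97.0000 → up 111.5500 (V=0.0000), down 84.3900 (V=19.6592). Price 3.8649; hedge Δ=-0.7238, bond B=74.0764.
Check: Δ(0,0)·S0 + B(0,0) = 3.8649 = V0.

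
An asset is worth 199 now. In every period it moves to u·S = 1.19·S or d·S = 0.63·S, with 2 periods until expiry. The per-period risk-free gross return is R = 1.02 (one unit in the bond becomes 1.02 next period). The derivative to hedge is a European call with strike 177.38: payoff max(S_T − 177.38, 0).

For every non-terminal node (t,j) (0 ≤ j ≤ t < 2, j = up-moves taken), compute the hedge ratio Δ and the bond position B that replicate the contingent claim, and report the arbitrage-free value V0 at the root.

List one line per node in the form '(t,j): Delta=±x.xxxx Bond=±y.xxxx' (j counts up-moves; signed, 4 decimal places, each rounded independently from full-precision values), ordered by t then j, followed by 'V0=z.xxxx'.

No-arbitrage ⇒ martingale measure with p* = (R−d)/(u−d) = 0.6964.
Payoff layer (t=2): V(2,0)=0.0000, V(2,1)=0.0000, V(2,2)=104.4239
  t=1,j=0: stock 125.3700 → up 149.1903 (V=0.0000), down 78.9831 (V=0.0000). Price 0.0000; hedge Δ=0.0000, bond B=0.0000.
  t=1,j=1: stock 236.8100 → up 281.8039 (V=104.4239), down 149.1903 (V=0.0000). Price 71.2978; hedge Δ=0.7874, bond B=-115.1734.
  t=0,j=0: stock 199.0000 → up 236.8100 (V=71.2978), down 125.3700 (V=0.0000). Price 48.6802; hedge Δ=0.6398, bond B=-78.6373.
Root portfolio cost Δ·199+B reproduces V0=48.6802.

(0,0): Delta=0.6398 Bond=-78.6373
(1,0): Delta=0.0000 Bond=0.0000
(1,1): Delta=0.7874 Bond=-115.1734
V0=48.6802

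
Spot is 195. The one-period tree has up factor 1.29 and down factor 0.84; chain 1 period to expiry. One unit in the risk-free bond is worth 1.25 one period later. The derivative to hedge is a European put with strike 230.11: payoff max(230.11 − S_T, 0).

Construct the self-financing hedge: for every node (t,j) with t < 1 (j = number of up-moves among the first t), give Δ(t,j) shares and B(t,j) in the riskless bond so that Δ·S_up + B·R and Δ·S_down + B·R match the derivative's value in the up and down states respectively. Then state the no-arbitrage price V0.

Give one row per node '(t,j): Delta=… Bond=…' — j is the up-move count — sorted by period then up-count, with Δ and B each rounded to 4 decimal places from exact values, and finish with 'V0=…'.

(0,0): Delta=-0.7557 Bond=152.0709
V0=4.7154

Since d<R<u, set p* = (R−d)/(u−d) = 0.9111; price each node as the discounted p*-expectation of its children.
Payoff layer (t=1): V(1,0)=66.3100, V(1,1)=0.0000
Node (0,0) S=195.0000: V=(p*·0.0000+(1−p*)·66.3100)/1.25=4.7154; Δ=(0.0000−66.3100)/(251.5500−163.8000)=-0.7557; B=V−Δ·S=152.0709
The time-0 hedge costs 4.7154, which is the no-arbitrage price.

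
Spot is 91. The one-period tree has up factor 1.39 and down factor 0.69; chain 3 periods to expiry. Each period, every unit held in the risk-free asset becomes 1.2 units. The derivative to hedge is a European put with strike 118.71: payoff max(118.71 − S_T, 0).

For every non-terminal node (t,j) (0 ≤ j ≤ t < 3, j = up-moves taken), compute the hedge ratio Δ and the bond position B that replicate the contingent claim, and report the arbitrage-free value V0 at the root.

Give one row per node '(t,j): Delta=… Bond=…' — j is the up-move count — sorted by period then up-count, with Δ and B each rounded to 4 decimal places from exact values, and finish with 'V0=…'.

No-arbitrage ⇒ martingale measure with p* = (R−d)/(u−d) = 0.7286.
Terminal payoffs: V(3,0)=88.8157, V(3,1)=58.4881, V(3,2)=0.0000, V(3,3)=0.0000
  t=2,j=0: stock 43.3251 → up 60.2219 (V=58.4881), down 29.8943 (V=88.8157). Price 55.5999; hedge Δ=-1.0000, bond B=98.9250.
  t=2,j=1: stock 87.2781 → up 121.3166 (V=0.0000), down 60.2219 (V=58.4881). Price 13.2295; hedge Δ=-0.9573, bond B=96.7839.
  t=2,j=2: stock 175.8211 → up 244.3913 (V=0.0000), down 121.3166 (V=0.0000). Price 0.0000; hedge Δ=0.0000, bond B=0.0000.
  t=1,j=0: stock 62.7900 → up 87.2781 (V=13.2295), down 43.3251 (V=55.5999). Price 20.6083; hedge Δ=-0.9640, bond B=81.1375.
  t=1,j=1: stock 126.4900 → up 175.8211 (V=0.0000), down 87.2781 (V=13.2295). Price 2.9924; hedge Δ=-0.1494, bond B=21.8916.
  t=0,j=0: stock 91.0000 → up 126.4900 (V=2.9924), down 62.7900 (V=20.6083). Price 6.4782; hedge Δ=-0.2765, bond B=31.6439.
Self-financing check: at every node Δ·S+B equals the discounted successor values.

(0,0): Delta=-0.2765 Bond=31.6439
(1,0): Delta=-0.9640 Bond=81.1375
(1,1): Delta=-0.1494 Bond=21.8916
(2,0): Delta=-1.0000 Bond=98.9250
(2,1): Delta=-0.9573 Bond=96.7839
(2,2): Delta=0.0000 Bond=0.0000
V0=6.4782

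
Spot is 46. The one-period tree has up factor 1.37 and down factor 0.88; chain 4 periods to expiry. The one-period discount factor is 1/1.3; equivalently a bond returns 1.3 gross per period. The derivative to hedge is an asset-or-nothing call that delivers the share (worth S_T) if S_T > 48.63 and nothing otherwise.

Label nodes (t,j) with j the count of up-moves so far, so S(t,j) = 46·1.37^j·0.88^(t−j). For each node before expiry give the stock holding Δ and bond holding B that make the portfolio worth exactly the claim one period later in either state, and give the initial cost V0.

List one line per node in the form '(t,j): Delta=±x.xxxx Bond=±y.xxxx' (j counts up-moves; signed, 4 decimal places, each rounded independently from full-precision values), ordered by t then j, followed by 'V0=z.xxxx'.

Since d<R<u, set p* = (R−d)/(u−d) = 0.8571; price each node as the discounted p*-expectation of its children.
Payoff layer (t=4): V(4,0)=0.0000, V(4,1)=0.0000, V(4,2)=66.8597, V(4,3)=104.0884, V(4,4)=162.0467
Node (3,0) S=31.3477: V=(p*·0.0000+(1−p*)·0.0000)/1.3=0.0000; Δ=(0.0000−0.0000)/(42.9464−27.5860)=0.0000; B=V−Δ·S=0.0000
Node (3,1) S=48.8027: V=(p*·66.8597+(1−p*)·0.0000)/1.3=44.0833; Δ=(66.8597−0.0000)/(66.8597−42.9464)=2.7959; B=V−Δ·S=-92.3650
Node (3,2) S=75.9769: V=(p*·104.0884+(1−p*)·66.8597)/1.3=75.9769; Δ=(104.0884−66.8597)/(104.0884−66.8597)=1.0000; B=V−Δ·S=0.0000
Node (3,3) S=118.2822: V=(p*·162.0467+(1−p*)·104.0884)/1.3=118.2822; Δ=(162.0467−104.0884)/(162.0467−104.0884)=1.0000; B=V−Δ·S=0.0000
Node (2,0) S=35.6224: V=(p*·44.0833+(1−p*)·0.0000)/1.3=29.0659; Δ=(44.0833−0.0000)/(48.8027−31.3477)=2.5255; B=V−Δ·S=-60.9000
Node (2,1) S=55.4576: V=(p*·75.9769+(1−p*)·44.0833)/1.3=54.9390; Δ=(75.9769−44.0833)/(75.9769−48.8027)=1.1737; B=V−Δ·S=-10.1500
Node (2,2) S=86.3374: V=(p*·118.2822+(1−p*)·75.9769)/1.3=86.3374; Δ=(118.2822−75.9769)/(118.2822−75.9769)=1.0000; B=V−Δ·S=0.0000
Node (1,0) S=40.4800: V=(p*·54.9390+(1−p*)·29.0659)/1.3=39.4176; Δ=(54.9390−29.0659)/(55.4576−35.6224)=1.3044; B=V−Δ·S=-13.3846
Node (1,1) S=63.0200: V=(p*·86.3374+(1−p*)·54.9390)/1.3=62.9630; Δ=(86.3374−54.9390)/(86.3374−55.4576)=1.0168; B=V−Δ·S=-1.1154
Node (0,0) S=46.0000: V=(p*·62.9630+(1−p*)·39.4176)/1.3=45.8457; Δ=(62.9630−39.4176)/(63.0200−40.4800)=1.0446; B=V−Δ·S=-2.2063
The time-0 hedge costs 45.8457, which is the no-arbitrage price.

(0,0): Delta=1.0446 Bond=-2.2063
(1,0): Delta=1.3044 Bond=-13.3846
(1,1): Delta=1.0168 Bond=-1.1154
(2,0): Delta=2.5255 Bond=-60.9000
(2,1): Delta=1.1737 Bond=-10.1500
(2,2): Delta=1.0000 Bond=0.0000
(3,0): Delta=0.0000 Bond=0.0000
(3,1): Delta=2.7959 Bond=-92.3650
(3,2): Delta=1.0000 Bond=0.0000
(3,3): Delta=1.0000 Bond=0.0000
V0=45.8457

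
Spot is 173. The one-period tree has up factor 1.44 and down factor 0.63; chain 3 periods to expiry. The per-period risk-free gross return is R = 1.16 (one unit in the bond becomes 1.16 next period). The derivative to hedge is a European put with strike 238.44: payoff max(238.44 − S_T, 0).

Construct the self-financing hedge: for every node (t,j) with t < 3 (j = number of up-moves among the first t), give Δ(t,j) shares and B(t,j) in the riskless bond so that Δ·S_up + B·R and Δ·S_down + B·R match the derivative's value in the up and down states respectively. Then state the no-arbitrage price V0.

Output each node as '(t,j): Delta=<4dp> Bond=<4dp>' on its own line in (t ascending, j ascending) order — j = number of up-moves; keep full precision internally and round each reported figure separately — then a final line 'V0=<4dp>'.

(0,0): Delta=-0.3685 Bond=93.4223
(1,0): Delta=-1.0000 Bond=177.1998
(1,1): Delta=-0.2225 Bond=72.0069
(2,0): Delta=-1.0000 Bond=205.5517
(2,1): Delta=-1.0000 Bond=205.5517
(2,2): Delta=-0.0428 Bond=19.0626
V0=29.6761

Risk-neutral probability p* = (R−d)/(u−d) = (1.16−0.63)/(1.44−0.63) = 0.6543.
Payoff layer (t=3): V(3,0)=195.1819, V(3,1)=139.5643, V(3,2)=12.4383, V(3,3)=0.0000
(2,0): S=68.6637. Δ = (V_up−V_dn)/(S_up−S_dn) = (139.5643−195.1819)/(98.8757−43.2581) = -1.0000. V = [p*·139.5643 + (1−p*)·195.1819]/1.16 = 136.8880. B = V − Δ·S = 205.5517.
(2,1): S=156.9456. Δ = (V_up−V_dn)/(S_up−S_dn) = (12.4383−139.5643)/(226.0017−98.8757) = -1.0000. V = [p*·12.4383 + (1−p*)·139.5643]/1.16 = 48.6061. B = V − Δ·S = 205.5517.
(2,2): S=358.7328. Δ = (V_up−V_dn)/(S_up−S_dn) = (0.0000−12.4383)/(516.5752−226.0017) = -0.0428. V = [p*·0.0000 + (1−p*)·12.4383]/1.16 = 3.7066. B = V − Δ·S = 19.0626.
(1,0): S=108.9900. Δ = (V_up−V_dn)/(S_up−S_dn) = (48.6061−136.8880)/(156.9456−68.6637) = -1.0000. V = [p*·48.6061 + (1−p*)·136.8880]/1.16 = 68.2098. B = V − Δ·S = 177.1998.
(1,1): S=249.1200. Δ = (V_up−V_dn)/(S_up−S_dn) = (3.7066−48.6061)/(358.7328−156.9456) = -0.2225. V = [p*·3.7066 + (1−p*)·48.6061]/1.16 = 16.5754. B = V − Δ·S = 72.0069.
(0,0): S=173.0000. Δ = (V_up−V_dn)/(S_up−S_dn) = (16.5754−68.2098)/(249.1200−108.9900) = -0.3685. V = [p*·16.5754 + (1−p*)·68.2098]/1.16 = 29.6761. B = V − Δ·S = 93.4223.
The time-0 hedge costs 29.6761, which is the no-arbitrage price.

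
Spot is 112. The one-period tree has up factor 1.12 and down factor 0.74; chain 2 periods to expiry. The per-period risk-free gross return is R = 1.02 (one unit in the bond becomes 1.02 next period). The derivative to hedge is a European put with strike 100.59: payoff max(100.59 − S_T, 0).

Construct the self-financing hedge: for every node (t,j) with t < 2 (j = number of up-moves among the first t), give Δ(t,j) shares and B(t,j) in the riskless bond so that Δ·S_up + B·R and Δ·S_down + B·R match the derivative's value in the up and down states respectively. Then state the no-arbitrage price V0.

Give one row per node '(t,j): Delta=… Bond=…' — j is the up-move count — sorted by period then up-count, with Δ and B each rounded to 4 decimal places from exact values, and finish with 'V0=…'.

(0,0): Delta=-0.3227 Bond=41.6507
(1,0): Delta=-1.0000 Bond=98.6176
(1,1): Delta=-0.1629 Bond=22.4358
V0=5.5074

Under the risk-neutral measure, an up-move has probability p* = (R−d)/(u−d) = 0.7368 and values discount at R = 1.02.
Payoff layer (t=2): V(2,0)=39.2588, V(2,1)=7.7644, V(2,2)=0.0000
  t=1,j=0: stock 82.8800 → up 92.8256 (V=7.7644), down 61.3312 (V=39.2588). Price 15.7376; hedge Δ=-1.0000, bond B=98.6176.
  t=1,j=1: stock 125.4400 → up 140.4928 (V=0.0000), down 92.8256 (V=7.7644). Price 2.0032; hedge Δ=-0.1629, bond B=22.4358.
  t=0,j=0: stock 112.0000 → up 125.4400 (V=2.0032), down 82.8800 (V=15.7376). Price 5.5074; hedge Δ=-0.3227, bond B=41.6507.
Check: Δ(0,0)·S0 + B(0,0) = 5.5074 = V0.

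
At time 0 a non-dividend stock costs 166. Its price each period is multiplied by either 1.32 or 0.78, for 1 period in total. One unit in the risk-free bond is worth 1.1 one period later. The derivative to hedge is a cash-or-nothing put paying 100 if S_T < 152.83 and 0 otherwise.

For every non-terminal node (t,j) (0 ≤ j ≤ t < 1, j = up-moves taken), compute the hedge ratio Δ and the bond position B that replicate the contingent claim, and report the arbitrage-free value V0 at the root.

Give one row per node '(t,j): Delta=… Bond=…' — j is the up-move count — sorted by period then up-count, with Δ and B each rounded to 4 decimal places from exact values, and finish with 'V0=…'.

(0,0): Delta=-1.1156 Bond=222.2222
V0=37.0370

Since d<R<u, set p* = (R−d)/(u−d) = 0.5926; price each node as the discounted p*-expectation of its children.
Terminal payoffs: V(1,0)=100.0000, V(1,1)=0.0000
  t=0,j=0: stock 166.0000 → up 219.1200 (V=0.0000), down 129.4800 (V=100.0000). Price 37.0370; hedge Δ=-1.1156, bond B=222.2222.
Check: Δ(0,0)·S0 + B(0,0) = 37.0370 = V0.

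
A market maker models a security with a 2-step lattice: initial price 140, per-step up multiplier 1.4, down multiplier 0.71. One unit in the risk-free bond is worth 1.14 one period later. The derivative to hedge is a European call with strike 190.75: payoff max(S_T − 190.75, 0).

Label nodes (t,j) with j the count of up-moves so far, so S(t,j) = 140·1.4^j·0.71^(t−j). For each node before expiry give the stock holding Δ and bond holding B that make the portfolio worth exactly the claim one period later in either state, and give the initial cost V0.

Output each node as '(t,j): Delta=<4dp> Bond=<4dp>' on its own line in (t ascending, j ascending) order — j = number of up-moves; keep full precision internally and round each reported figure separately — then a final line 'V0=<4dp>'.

The replicating-portfolio and risk-neutral prices coincide; use p* = (1.14−0.71)/(1.4−0.71) = 0.6232 for the latter.
Payoff layer (t=2): V(2,0)=0.0000, V(2,1)=0.0000, V(2,2)=83.6500
(1,0): S=99.4000. Δ = (V_up−V_dn)/(S_up−S_dn) = (0.0000−0.0000)/(139.1600−70.5740) = 0.0000. V = [p*·0.0000 + (1−p*)·0.0000]/1.14 = 0.0000. B = V − Δ·S = 0.0000.
(1,1): S=196.0000. Δ = (V_up−V_dn)/(S_up−S_dn) = (83.6500−0.0000)/(274.4000−139.1600) = 0.6185. V = [p*·83.6500 + (1−p*)·0.0000]/1.14 = 45.7278. B = V − Δ·S = -75.5041.
(0,0): S=140.0000. Δ = (V_up−V_dn)/(S_up−S_dn) = (45.7278−0.0000)/(196.0000−99.4000) = 0.4734. V = [p*·45.7278 + (1−p*)·0.0000]/1.14 = 24.9974. B = V − Δ·S = -41.2748.
Check: Δ(0,0)·S0 + B(0,0) = 24.9974 = V0.

(0,0): Delta=0.4734 Bond=-41.2748
(1,0): Delta=0.0000 Bond=0.0000
(1,1): Delta=0.6185 Bond=-75.5041
V0=24.9974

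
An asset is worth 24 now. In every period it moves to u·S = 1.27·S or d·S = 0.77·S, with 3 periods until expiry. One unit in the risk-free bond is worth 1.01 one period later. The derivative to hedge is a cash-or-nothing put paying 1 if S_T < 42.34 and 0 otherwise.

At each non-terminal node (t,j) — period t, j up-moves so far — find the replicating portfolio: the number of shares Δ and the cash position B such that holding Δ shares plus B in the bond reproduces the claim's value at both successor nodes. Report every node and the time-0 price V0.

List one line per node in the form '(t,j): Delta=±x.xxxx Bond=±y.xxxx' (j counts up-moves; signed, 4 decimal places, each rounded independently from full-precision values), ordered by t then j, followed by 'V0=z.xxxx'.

The replicating-portfolio and risk-neutral prices coincide; use p* = (1.01−0.77)/(1.27−0.77) = 0.4800 for the latter.
Terminal payoffs: V(3,0)=1.0000, V(3,1)=1.0000, V(3,2)=1.0000, V(3,3)=0.0000
Node (2,0) S=14.2296: V=(p*·1.0000+(1−p*)·1.0000)/1.01=0.9901; Δ=(1.0000−1.0000)/(18.0716−10.9568)=0.0000; B=V−Δ·S=0.9901
Node (2,1) S=23.4696: V=(p*·1.0000+(1−p*)·1.0000)/1.01=0.9901; Δ=(1.0000−1.0000)/(29.8064−18.0716)=0.0000; B=V−Δ·S=0.9901
Node (2,2) S=38.7096: V=(p*·0.0000+(1−p*)·1.0000)/1.01=0.5149; Δ=(0.0000−1.0000)/(49.1612−29.8064)=-0.0517; B=V−Δ·S=2.5149
Node (1,0) S=18.4800: V=(p*·0.9901+(1−p*)·0.9901)/1.01=0.9803; Δ=(0.9901−0.9901)/(23.4696−14.2296)=0.0000; B=V−Δ·S=0.9803
Node (1,1) S=30.4800: V=(p*·0.5149+(1−p*)·0.9901)/1.01=0.7544; Δ=(0.5149−0.9901)/(38.7096−23.4696)=-0.0312; B=V−Δ·S=1.7049
Node (0,0) S=24.0000: V=(p*·0.7544+(1−p*)·0.9803)/1.01=0.8633; Δ=(0.7544−0.9803)/(30.4800−18.4800)=-0.0188; B=V−Δ·S=1.3150
The time-0 hedge costs 0.8633, which is the no-arbitrage price.

(0,0): Delta=-0.0188 Bond=1.3150
(1,0): Delta=0.0000 Bond=0.9803
(1,1): Delta=-0.0312 Bond=1.7049
(2,0): Delta=0.0000 Bond=0.9901
(2,1): Delta=0.0000 Bond=0.9901
(2,2): Delta=-0.0517 Bond=2.5149
V0=0.8633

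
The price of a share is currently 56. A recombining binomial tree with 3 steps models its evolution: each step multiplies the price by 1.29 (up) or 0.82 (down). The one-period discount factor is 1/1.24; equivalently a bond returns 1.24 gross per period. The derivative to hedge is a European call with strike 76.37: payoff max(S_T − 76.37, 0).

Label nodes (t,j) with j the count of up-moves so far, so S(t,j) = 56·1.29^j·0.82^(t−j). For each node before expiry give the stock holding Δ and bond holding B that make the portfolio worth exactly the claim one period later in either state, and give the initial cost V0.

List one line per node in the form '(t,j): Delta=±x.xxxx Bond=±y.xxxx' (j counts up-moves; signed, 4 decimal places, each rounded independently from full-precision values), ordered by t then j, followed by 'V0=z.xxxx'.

(0,0): Delta=0.8645 Bond=-31.9940
(1,0): Delta=0.0015 Bond=-0.0461
(1,1): Delta=0.9298 Bond=-44.3899
(2,0): Delta=0.0000 Bond=0.0000
(2,1): Delta=0.0016 Bond=-0.0640
(2,2): Delta=1.0000 Bond=-61.5887
V0=16.4160

Since d<R<u, set p* = (R−d)/(u−d) = 0.8936; price each node as the discounted p*-expectation of its children.
Terminal payoffs: V(3,0)=0.0000, V(3,1)=0.0000, V(3,2)=0.0455, V(3,3)=43.8446
(2,0): S=37.6544. Δ = (V_up−V_dn)/(S_up−S_dn) = (0.0000−0.0000)/(48.5742−30.8766) = 0.0000. V = [p*·0.0000 + (1−p*)·0.0000]/1.24 = 0.0000. B = V − Δ·S = 0.0000.
(2,1): S=59.2368. Δ = (V_up−V_dn)/(S_up−S_dn) = (0.0455−0.0000)/(76.4155−48.5742) = 0.0016. V = [p*·0.0455 + (1−p*)·0.0000]/1.24 = 0.0328. B = V − Δ·S = -0.0640.
(2,2): S=93.1896. Δ = (V_up−V_dn)/(S_up−S_dn) = (43.8446−0.0455)/(120.2146−76.4155) = 1.0000. V = [p*·43.8446 + (1−p*)·0.0455]/1.24 = 31.6009. B = V − Δ·S = -61.5887.
(1,0): S=45.9200. Δ = (V_up−V_dn)/(S_up−S_dn) = (0.0328−0.0000)/(59.2368−37.6544) = 0.0015. V = [p*·0.0328 + (1−p*)·0.0000]/1.24 = 0.0236. B = V − Δ·S = -0.0461.
(1,1): S=72.2400. Δ = (V_up−V_dn)/(S_up−S_dn) = (31.6009−0.0328)/(93.1896−59.2368) = 0.9298. V = [p*·31.6009 + (1−p*)·0.0328]/1.24 = 22.7763. B = V − Δ·S = -44.3899.
(0,0): S=56.0000. Δ = (V_up−V_dn)/(S_up−S_dn) = (22.7763−0.0236)/(72.2400−45.9200) = 0.8645. V = [p*·22.7763 + (1−p*)·0.0236]/1.24 = 16.4160. B = V − Δ·S = -31.9940.
The time-0 hedge costs 16.4160, which is the no-arbitrage price.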